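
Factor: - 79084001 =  - 79084001^1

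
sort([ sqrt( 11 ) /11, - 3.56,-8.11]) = [ - 8.11, - 3.56,sqrt( 11 ) /11]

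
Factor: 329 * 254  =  83566= 2^1 * 7^1*47^1*127^1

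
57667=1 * 57667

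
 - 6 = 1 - 7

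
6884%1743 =1655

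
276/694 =138/347 = 0.40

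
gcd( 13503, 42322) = 7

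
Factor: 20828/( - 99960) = -5207/24990 =-  2^(-1)*3^(  -  1 )*5^( - 1 )*7^( - 2)*17^( - 1 )*41^1 * 127^1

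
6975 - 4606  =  2369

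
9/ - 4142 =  - 9/4142 =- 0.00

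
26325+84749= 111074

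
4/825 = 4/825= 0.00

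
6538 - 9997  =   - 3459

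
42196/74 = 570 +8/37  =  570.22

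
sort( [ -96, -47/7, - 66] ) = [ - 96, - 66, - 47/7]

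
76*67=5092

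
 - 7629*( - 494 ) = 3768726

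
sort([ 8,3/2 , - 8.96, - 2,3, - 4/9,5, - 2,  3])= [ - 8.96, - 2, - 2 ,- 4/9,3/2, 3, 3,5 , 8] 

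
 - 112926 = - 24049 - 88877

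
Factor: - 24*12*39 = - 11232 = -  2^5*3^3*13^1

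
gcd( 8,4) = 4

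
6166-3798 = 2368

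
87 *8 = 696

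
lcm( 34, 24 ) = 408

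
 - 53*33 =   -  1749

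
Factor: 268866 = 2^1*3^3*13^1*383^1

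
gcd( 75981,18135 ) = 93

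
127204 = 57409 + 69795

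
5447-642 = 4805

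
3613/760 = 3613/760 =4.75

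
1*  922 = 922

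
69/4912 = 69/4912 = 0.01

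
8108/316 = 25+52/79 = 25.66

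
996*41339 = 41173644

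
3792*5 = 18960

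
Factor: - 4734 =  -  2^1*3^2*263^1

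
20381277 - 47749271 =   -  27367994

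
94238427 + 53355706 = 147594133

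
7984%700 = 284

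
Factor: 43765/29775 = 3^( - 1 )*5^( - 1)*397^( -1 )*8753^1 =8753/5955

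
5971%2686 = 599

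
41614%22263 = 19351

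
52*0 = 0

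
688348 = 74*9302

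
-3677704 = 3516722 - 7194426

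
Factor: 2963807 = 7^1*11^1*61^1*631^1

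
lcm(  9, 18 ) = 18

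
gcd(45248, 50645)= 7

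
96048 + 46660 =142708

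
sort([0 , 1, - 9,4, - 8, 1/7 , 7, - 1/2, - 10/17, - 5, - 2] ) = [ - 9, - 8,-5, - 2, - 10/17, - 1/2,0,  1/7, 1,  4,  7 ]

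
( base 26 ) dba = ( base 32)8rs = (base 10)9084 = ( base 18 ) 1A0C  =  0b10001101111100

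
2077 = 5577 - 3500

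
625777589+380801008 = 1006578597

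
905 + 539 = 1444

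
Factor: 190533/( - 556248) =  -2^( - 3) *7^( - 1)* 11^( - 1)*211^1 = - 211/616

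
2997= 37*81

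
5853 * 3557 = 20819121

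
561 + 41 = 602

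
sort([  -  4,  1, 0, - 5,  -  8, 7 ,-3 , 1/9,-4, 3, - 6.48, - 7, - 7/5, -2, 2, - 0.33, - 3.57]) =[-8, - 7,-6.48,-5,- 4 , - 4, - 3.57, - 3, - 2, - 7/5, - 0.33 , 0, 1/9,1,2,  3 , 7] 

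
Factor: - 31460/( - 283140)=3^( - 2) = 1/9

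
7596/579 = 13 + 23/193= 13.12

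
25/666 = 25/666=   0.04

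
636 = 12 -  - 624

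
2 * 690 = 1380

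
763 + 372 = 1135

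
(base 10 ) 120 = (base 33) 3L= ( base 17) 71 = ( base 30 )40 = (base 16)78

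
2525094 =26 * 97119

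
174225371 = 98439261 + 75786110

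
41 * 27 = 1107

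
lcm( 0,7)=0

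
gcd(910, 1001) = 91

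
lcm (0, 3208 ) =0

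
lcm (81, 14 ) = 1134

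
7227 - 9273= - 2046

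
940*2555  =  2401700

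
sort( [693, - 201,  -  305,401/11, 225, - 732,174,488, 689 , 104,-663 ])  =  [ - 732, - 663, - 305,  -  201,401/11,104,174,  225, 488,689,693] 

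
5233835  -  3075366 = 2158469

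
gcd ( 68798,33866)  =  82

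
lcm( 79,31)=2449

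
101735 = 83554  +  18181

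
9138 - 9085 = 53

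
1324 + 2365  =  3689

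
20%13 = 7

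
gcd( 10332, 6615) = 63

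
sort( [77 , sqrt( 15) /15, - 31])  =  [ - 31, sqrt(15 ) /15, 77] 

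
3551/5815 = 3551/5815= 0.61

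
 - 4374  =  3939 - 8313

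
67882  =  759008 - 691126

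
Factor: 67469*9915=668955135 = 3^1*5^1*19^1 *53^1*67^1 *661^1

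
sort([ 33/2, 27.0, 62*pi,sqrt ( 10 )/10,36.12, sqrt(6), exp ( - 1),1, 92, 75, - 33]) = [ - 33,sqrt( 10 )/10,exp ( -1 ), 1, sqrt ( 6), 33/2,27.0, 36.12, 75,92,62*pi] 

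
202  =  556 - 354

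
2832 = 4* 708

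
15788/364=43 + 34/91 =43.37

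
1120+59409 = 60529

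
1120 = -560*( - 2) 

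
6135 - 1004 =5131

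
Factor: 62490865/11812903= 5^1*11812903^( - 1 ) * 12498173^1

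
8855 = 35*253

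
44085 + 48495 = 92580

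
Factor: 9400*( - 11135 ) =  - 2^3 * 5^3 * 17^1* 47^1*131^1 = - 104669000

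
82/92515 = 82/92515 = 0.00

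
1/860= 1/860 = 0.00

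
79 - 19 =60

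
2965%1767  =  1198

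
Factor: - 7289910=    - 2^1*3^2* 5^1*107^1*757^1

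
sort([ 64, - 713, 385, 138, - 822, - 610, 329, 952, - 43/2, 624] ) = [ - 822 , - 713,-610,  -  43/2,64,  138,329, 385, 624, 952 ] 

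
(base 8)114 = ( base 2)1001100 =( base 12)64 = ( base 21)3D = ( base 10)76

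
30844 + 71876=102720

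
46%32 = 14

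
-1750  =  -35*50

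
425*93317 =39659725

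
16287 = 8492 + 7795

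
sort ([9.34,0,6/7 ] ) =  [0,6/7,  9.34]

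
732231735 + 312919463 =1045151198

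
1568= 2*784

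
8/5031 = 8/5031 = 0.00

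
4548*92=418416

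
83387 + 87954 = 171341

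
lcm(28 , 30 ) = 420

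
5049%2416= 217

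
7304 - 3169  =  4135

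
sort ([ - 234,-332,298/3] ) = [-332 ,-234, 298/3]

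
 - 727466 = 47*( - 15478) 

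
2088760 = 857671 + 1231089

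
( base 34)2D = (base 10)81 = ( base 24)39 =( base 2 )1010001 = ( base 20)41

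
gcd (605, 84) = 1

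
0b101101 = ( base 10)45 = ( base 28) 1H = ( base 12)39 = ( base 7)63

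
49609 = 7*7087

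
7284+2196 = 9480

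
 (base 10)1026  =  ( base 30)146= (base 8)2002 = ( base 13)60c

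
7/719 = 7/719 = 0.01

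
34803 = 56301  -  21498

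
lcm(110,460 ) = 5060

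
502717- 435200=67517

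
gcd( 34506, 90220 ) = 2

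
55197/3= 18399= 18399.00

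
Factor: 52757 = 52757^1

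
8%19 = 8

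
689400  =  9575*72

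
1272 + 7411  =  8683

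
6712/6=1118 + 2/3 = 1118.67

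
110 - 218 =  - 108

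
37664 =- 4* (-9416) 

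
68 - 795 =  - 727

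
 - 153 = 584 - 737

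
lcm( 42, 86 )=1806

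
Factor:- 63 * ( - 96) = 2^5*3^3*7^1 = 6048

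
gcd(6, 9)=3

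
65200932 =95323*684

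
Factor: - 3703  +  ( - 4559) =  - 8262 = - 2^1*3^5 * 17^1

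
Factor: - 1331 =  - 11^3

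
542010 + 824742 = 1366752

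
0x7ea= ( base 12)120a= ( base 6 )13214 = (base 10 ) 2026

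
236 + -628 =-392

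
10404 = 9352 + 1052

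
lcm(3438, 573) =3438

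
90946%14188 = 5818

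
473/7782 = 473/7782  =  0.06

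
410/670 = 41/67 =0.61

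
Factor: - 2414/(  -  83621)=2^1*17^1 * 71^1 *83621^( - 1 ) 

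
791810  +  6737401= 7529211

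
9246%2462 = 1860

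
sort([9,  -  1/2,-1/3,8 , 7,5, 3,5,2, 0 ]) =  [- 1/2,- 1/3, 0,2,3, 5,5,7,8 , 9]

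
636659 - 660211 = - 23552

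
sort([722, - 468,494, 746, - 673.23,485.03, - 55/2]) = [- 673.23, - 468 ,-55/2,485.03,494,722,746] 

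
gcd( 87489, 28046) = 1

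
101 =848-747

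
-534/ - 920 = 267/460 = 0.58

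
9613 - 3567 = 6046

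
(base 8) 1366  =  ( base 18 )262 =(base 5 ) 11013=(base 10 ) 758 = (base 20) 1HI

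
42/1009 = 42/1009 = 0.04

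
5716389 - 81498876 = -75782487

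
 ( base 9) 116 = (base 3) 10120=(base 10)96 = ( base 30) 36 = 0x60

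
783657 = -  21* ( - 37317 ) 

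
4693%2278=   137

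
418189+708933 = 1127122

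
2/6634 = 1/3317 = 0.00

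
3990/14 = 285=285.00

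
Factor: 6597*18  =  2^1*3^4*733^1=118746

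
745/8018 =745/8018 = 0.09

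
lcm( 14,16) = 112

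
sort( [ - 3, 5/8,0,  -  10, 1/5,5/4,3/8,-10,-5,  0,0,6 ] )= [ - 10,  -  10, - 5,  -  3,0,0,0, 1/5,3/8 , 5/8,5/4,6]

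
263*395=103885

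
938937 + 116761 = 1055698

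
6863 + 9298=16161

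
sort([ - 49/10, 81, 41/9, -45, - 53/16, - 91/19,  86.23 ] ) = [ - 45, - 49/10, - 91/19, - 53/16,41/9, 81, 86.23 ]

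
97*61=5917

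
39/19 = 39/19 = 2.05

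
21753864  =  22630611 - 876747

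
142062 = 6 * 23677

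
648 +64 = 712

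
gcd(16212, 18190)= 2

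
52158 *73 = 3807534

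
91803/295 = 311 + 58/295 = 311.20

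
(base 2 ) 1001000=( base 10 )72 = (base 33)26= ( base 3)2200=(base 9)80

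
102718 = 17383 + 85335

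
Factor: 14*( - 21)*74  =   - 21756=   - 2^2*3^1*7^2  *  37^1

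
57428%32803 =24625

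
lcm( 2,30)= 30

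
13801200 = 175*78864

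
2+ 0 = 2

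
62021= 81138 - 19117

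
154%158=154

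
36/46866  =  6/7811 = 0.00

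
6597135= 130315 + 6466820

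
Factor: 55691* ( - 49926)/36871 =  - 2780428866/36871 = - 2^1*3^1*53^1 * 157^1 * 36871^( - 1 )*55691^1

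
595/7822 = 595/7822 =0.08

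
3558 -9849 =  -6291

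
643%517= 126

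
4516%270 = 196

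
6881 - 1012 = 5869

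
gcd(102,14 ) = 2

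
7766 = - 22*( - 353)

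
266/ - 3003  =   - 38/429 = - 0.09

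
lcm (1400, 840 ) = 4200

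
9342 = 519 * 18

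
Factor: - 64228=-2^2*16057^1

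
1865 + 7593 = 9458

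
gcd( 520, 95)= 5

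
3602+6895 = 10497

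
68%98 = 68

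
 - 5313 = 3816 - 9129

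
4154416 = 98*42392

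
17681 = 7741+9940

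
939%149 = 45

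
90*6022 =541980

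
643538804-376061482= 267477322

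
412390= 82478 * 5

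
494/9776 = 19/376 =0.05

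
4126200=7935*520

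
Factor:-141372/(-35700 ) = 3^2*5^( - 2 )*11^1 = 99/25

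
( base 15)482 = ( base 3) 1101212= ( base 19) 2FF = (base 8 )1776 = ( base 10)1022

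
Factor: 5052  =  2^2*3^1*421^1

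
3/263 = 3/263 = 0.01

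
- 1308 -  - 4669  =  3361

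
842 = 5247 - 4405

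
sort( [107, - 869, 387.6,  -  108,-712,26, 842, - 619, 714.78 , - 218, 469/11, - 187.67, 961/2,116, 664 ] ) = [ - 869, - 712, - 619, - 218, - 187.67, - 108,26, 469/11, 107, 116,387.6, 961/2,664,714.78,842]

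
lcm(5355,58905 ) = 58905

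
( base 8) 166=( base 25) 4i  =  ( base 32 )3M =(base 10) 118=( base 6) 314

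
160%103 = 57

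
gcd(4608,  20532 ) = 12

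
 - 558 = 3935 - 4493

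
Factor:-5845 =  - 5^1*7^1*167^1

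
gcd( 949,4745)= 949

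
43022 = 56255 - 13233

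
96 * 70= 6720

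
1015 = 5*203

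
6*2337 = 14022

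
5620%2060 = 1500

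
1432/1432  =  1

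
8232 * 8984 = 73956288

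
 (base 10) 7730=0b1111000110010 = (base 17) 19cc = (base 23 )ee2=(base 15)2455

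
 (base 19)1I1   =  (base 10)704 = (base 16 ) 2c0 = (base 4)23000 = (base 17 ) 277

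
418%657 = 418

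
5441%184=105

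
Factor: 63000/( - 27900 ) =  - 70/31 = - 2^1*5^1 * 7^1 *31^(  -  1 )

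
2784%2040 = 744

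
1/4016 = 1/4016 = 0.00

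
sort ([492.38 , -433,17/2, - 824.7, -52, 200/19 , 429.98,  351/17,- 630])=[- 824.7, - 630 , - 433, - 52, 17/2, 200/19, 351/17 , 429.98 , 492.38 ] 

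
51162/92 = 25581/46=556.11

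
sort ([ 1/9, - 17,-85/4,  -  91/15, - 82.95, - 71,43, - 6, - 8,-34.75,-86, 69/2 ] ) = [-86, - 82.95, - 71, - 34.75,-85/4,  -  17,  -  8, - 91/15,  -  6,1/9,69/2, 43]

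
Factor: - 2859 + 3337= 478  =  2^1*239^1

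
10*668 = 6680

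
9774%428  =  358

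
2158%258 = 94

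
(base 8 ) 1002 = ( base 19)181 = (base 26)jk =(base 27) j1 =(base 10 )514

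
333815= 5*66763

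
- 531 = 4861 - 5392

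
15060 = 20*753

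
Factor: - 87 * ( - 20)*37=64380 = 2^2*3^1 * 5^1* 29^1*37^1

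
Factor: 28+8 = 36 = 2^2*3^2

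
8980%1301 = 1174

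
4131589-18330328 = - 14198739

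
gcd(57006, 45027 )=9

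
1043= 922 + 121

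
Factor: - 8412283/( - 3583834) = 2^( - 1)*11^2*37^1*151^ ( - 1)*1879^1*11867^( - 1)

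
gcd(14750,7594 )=2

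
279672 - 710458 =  - 430786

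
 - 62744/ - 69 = 909 + 1/3 = 909.33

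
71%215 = 71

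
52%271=52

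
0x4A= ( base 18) 42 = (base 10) 74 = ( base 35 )24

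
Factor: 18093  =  3^1*37^1*163^1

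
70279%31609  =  7061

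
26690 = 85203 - 58513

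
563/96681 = 563/96681 = 0.01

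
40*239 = 9560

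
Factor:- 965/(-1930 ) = 1/2  =  2^(-1) 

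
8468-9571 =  - 1103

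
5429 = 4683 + 746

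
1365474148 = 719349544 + 646124604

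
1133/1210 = 103/110 = 0.94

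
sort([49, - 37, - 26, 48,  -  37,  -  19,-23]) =[ - 37, - 37, - 26, - 23, - 19 , 48,49]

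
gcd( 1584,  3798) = 18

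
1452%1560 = 1452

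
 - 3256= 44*( - 74 ) 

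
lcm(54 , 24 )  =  216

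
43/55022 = 43/55022 = 0.00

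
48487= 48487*1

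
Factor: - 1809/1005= -9/5 = - 3^2*5^( - 1 )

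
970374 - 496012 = 474362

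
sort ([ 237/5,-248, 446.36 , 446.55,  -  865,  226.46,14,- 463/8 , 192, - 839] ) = [ -865, - 839, - 248, - 463/8,14,237/5,192,226.46,446.36 , 446.55 ]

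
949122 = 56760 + 892362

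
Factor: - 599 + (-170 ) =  - 769^1 = -  769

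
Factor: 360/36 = 10 = 2^1*5^1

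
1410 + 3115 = 4525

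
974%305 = 59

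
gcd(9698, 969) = 1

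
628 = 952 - 324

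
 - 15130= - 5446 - 9684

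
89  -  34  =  55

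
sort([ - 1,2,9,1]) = [  -  1, 1, 2,9]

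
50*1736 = 86800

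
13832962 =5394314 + 8438648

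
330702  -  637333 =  - 306631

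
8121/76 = 8121/76 = 106.86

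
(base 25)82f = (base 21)BA4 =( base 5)130230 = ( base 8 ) 11711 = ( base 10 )5065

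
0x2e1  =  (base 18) 24H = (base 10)737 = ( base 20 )1GH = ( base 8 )1341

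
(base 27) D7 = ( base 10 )358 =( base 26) dk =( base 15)18D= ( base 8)546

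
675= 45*15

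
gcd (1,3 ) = 1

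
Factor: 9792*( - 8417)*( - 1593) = 131293887552 = 2^6*3^5*17^1*19^1 * 59^1*443^1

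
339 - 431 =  - 92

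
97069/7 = 13867 = 13867.00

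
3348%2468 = 880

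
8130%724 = 166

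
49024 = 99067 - 50043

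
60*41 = 2460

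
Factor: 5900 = 2^2*5^2*59^1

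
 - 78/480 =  - 13/80 = - 0.16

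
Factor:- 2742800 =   -  2^4*5^2*6857^1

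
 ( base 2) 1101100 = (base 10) 108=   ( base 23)4g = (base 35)33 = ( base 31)3F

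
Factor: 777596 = 2^2*73^1*2663^1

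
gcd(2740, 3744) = 4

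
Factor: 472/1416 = 3^( - 1 ) = 1/3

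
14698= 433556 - 418858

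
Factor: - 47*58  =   - 2^1*29^1 * 47^1 = - 2726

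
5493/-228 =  - 1831/76 = - 24.09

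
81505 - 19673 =61832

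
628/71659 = 628/71659 = 0.01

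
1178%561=56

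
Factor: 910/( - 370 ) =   -  91/37=-7^1*13^1 *37^( - 1)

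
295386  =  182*1623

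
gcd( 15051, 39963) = 519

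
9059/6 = 1509 + 5/6 = 1509.83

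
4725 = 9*525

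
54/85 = 54/85 = 0.64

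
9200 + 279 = 9479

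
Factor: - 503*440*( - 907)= 200737240 = 2^3*5^1*11^1 * 503^1*907^1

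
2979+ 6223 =9202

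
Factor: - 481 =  - 13^1*37^1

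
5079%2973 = 2106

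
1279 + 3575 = 4854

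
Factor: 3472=2^4*7^1*31^1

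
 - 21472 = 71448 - 92920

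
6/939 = 2/313 = 0.01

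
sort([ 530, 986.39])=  [ 530, 986.39 ] 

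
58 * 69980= 4058840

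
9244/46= 200 + 22/23 = 200.96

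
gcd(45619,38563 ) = 49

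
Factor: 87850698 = 2^1*3^1*13^1* 149^1*7559^1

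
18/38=9/19 = 0.47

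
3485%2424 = 1061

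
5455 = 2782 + 2673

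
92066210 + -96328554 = -4262344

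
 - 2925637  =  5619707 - 8545344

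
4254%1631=992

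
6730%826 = 122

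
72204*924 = 66716496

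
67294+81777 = 149071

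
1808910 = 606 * 2985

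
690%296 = 98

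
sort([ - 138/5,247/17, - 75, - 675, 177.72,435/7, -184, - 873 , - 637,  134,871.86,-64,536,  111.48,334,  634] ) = [  -  873, - 675, - 637, - 184 ,-75,-64, - 138/5, 247/17,  435/7 , 111.48,134,  177.72,334, 536,634 , 871.86 ] 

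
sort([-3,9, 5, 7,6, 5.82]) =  [ - 3, 5,5.82,6, 7,9 ]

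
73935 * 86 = 6358410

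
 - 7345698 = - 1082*6789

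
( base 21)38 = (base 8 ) 107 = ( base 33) 25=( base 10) 71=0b1000111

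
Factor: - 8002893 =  - 3^1*2667631^1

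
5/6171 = 5/6171 = 0.00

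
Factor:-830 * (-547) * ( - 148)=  - 2^3*5^1 * 37^1*83^1*547^1= - 67193480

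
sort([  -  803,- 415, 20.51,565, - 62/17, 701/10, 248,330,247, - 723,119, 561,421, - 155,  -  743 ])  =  [ - 803, - 743,  -  723,-415,  -  155,-62/17,20.51,701/10,119,247,  248,330,  421, 561,  565] 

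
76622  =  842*91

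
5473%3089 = 2384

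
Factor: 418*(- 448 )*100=-2^9*5^2*7^1*11^1 * 19^1 = -  18726400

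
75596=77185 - 1589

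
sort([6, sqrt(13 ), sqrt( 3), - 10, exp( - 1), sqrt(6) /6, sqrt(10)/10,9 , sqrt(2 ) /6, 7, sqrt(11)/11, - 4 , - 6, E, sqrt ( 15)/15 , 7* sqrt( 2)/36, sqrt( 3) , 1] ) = [ - 10,-6, - 4, sqrt( 2) /6, sqrt( 15)/15 , 7*sqrt ( 2)/36,sqrt( 11 )/11,sqrt(10 )/10, exp( - 1 ), sqrt(6 ) /6,1,  sqrt(3), sqrt (3 ) , E,  sqrt(13), 6,7, 9 ] 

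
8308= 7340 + 968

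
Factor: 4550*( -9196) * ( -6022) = 251971319600 = 2^4 * 5^2 * 7^1*11^2*13^1 * 19^1 * 3011^1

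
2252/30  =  75 + 1/15 = 75.07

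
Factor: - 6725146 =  - 2^1*971^1*3463^1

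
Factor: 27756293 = 173^1*160441^1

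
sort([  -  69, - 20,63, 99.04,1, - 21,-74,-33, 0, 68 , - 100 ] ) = [ - 100, - 74,  -  69, - 33, - 21, - 20,0, 1,63, 68 , 99.04 ]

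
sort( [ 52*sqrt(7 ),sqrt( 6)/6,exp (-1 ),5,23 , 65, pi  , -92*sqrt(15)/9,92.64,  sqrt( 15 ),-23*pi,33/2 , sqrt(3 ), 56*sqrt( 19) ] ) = [-23 * pi, - 92 *sqrt ( 15)/9,exp ( -1 ), sqrt( 6 )/6,sqrt(3 ),pi,sqrt(15 ), 5, 33/2, 23,65,92.64,52 *sqrt( 7),56*sqrt ( 19 )]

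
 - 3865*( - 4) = 15460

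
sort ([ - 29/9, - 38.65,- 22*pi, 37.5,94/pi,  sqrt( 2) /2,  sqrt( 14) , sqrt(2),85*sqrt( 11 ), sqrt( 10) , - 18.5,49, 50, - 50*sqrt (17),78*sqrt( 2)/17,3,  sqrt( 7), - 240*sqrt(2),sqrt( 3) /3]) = [ -240*sqrt( 2) , - 50*sqrt( 17 ) , - 22*pi, - 38.65 , - 18.5, - 29/9,sqrt( 3) /3,sqrt( 2 )/2,sqrt ( 2), sqrt( 7 ),3, sqrt(10),sqrt( 14),78*sqrt( 2) /17,94/pi,37.5,49,50, 85 * sqrt( 11)] 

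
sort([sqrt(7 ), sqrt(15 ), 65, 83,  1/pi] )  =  [1/pi,  sqrt( 7 ),sqrt(15), 65, 83]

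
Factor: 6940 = 2^2*5^1* 347^1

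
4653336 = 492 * 9458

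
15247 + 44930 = 60177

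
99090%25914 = 21348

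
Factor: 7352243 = 41^1*103^1*1741^1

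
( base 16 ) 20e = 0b1000001110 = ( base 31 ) GU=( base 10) 526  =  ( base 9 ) 644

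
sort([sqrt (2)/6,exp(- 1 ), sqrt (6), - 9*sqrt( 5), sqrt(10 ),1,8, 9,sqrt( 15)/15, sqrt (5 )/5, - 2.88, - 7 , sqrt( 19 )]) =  [-9*sqrt(5), - 7, - 2.88,sqrt ( 2) /6,sqrt(15 ) /15,  exp( - 1 ),sqrt( 5 )/5,1,sqrt (6),sqrt( 10 ),sqrt( 19),8,9]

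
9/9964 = 9/9964 = 0.00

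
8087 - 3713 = 4374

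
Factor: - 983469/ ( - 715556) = 2^( - 2 )*3^1*178889^( - 1 )*327823^1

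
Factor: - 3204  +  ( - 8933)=  -  12137= - 53^1 * 229^1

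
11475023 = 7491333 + 3983690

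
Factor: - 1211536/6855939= - 2^4*3^( - 2)*193^(-1)*3947^(-1) * 75721^1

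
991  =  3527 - 2536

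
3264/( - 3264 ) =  - 1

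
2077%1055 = 1022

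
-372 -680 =-1052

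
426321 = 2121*201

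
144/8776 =18/1097 = 0.02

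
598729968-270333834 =328396134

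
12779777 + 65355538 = 78135315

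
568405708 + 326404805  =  894810513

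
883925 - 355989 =527936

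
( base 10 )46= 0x2E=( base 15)31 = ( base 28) 1I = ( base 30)1G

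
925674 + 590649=1516323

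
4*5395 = 21580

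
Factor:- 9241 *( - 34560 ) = 2^8*3^3*5^1*9241^1 = 319368960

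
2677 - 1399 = 1278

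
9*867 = 7803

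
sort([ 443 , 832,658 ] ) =[ 443, 658,  832 ] 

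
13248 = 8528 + 4720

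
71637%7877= 744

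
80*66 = 5280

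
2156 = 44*49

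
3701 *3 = 11103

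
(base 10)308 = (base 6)1232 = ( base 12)218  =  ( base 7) 620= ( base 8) 464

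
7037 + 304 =7341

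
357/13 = 357/13 = 27.46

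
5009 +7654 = 12663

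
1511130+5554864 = 7065994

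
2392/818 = 2 + 378/409 = 2.92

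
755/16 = 755/16=47.19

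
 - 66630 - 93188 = -159818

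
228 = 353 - 125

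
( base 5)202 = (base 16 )34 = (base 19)2e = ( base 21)2a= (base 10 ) 52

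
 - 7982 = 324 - 8306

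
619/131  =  4+95/131 = 4.73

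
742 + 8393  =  9135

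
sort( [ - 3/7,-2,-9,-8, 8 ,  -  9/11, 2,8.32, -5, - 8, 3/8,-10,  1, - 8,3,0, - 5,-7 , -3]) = [- 10,- 9,-8, - 8, - 8, - 7 ,-5,  -  5, - 3, - 2,-9/11, - 3/7,0,3/8,1, 2, 3, 8,8.32]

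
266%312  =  266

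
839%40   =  39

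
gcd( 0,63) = 63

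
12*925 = 11100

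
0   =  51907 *0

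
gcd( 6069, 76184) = 1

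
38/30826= 19/15413 = 0.00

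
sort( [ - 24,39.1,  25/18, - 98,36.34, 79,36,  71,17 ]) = [ - 98,  -  24,25/18 , 17,36, 36.34,39.1, 71 , 79]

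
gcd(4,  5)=1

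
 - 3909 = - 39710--35801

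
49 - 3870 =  - 3821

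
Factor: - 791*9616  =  -7606256 = -  2^4*7^1 * 113^1*601^1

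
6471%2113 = 132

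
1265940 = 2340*541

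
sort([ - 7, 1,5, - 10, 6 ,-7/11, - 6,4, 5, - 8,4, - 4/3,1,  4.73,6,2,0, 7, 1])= [ - 10, -8, - 7, - 6, - 4/3,-7/11,0,1,1,1, 2,4,4, 4.73,5,5, 6,6, 7] 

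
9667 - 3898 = 5769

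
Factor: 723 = 3^1*241^1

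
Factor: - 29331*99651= - 2922863481 = - 3^3 * 59^1 * 563^1 * 3259^1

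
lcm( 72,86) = 3096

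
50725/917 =50725/917 = 55.32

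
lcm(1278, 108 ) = 7668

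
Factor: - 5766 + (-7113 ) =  - 12879 = - 3^5*53^1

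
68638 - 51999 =16639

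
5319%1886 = 1547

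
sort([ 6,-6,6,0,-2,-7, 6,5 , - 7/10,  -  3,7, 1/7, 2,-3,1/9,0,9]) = [ - 7,- 6,- 3,-3,-2,- 7/10, 0, 0, 1/9,1/7,2,5, 6 , 6,6,7, 9]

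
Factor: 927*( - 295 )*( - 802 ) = 219318930 = 2^1*3^2*5^1*59^1*103^1*401^1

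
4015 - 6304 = - 2289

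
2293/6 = 382 + 1/6 = 382.17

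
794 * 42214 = 33517916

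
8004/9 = 889+1/3 = 889.33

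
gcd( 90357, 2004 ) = 3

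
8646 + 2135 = 10781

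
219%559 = 219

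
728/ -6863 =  - 728/6863 = - 0.11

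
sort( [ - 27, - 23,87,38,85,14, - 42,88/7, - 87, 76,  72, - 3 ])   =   [  -  87, - 42, - 27, -23,-3,88/7, 14,38,72, 76, 85,87]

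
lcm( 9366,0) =0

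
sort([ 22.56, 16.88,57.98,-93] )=[ - 93, 16.88, 22.56,57.98 ]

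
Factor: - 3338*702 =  - 2343276 =- 2^2*3^3*13^1*1669^1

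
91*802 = 72982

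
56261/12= 4688 + 5/12=4688.42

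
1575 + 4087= 5662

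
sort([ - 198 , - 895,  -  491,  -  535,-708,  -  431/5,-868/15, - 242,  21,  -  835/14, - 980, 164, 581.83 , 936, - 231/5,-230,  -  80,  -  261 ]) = [ - 980,  -  895 ,  -  708,  -  535, - 491 ,- 261, - 242,-230, - 198,-431/5, - 80, - 835/14,- 868/15,- 231/5,21,164 , 581.83, 936]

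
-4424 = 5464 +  - 9888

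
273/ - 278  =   - 273/278 = - 0.98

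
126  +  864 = 990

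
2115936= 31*68256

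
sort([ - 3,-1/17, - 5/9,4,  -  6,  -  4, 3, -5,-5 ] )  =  [ - 6, - 5,  -  5,-4, - 3, - 5/9, - 1/17, 3,  4 ]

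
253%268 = 253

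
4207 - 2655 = 1552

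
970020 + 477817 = 1447837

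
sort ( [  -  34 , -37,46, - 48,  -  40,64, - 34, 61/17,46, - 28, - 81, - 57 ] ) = [ - 81,- 57, - 48 , - 40, - 37, - 34,-34,-28, 61/17, 46 , 46,64]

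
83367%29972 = 23423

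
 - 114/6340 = - 1 + 3113/3170 = - 0.02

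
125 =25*5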